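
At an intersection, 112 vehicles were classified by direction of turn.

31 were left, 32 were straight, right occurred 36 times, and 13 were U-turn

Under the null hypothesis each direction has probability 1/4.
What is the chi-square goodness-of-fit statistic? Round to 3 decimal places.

11.214

Under H₀ each category has probability 1/4, so each expected count is 112/4 = 28.
left: (31 − 28)²/28 = 9/28 = 0.3214
straight: (32 − 28)²/28 = 16/28 = 0.5714
right: (36 − 28)²/28 = 64/28 = 2.2857
U-turn: (13 − 28)²/28 = 225/28 = 8.0357
Sum = 11.214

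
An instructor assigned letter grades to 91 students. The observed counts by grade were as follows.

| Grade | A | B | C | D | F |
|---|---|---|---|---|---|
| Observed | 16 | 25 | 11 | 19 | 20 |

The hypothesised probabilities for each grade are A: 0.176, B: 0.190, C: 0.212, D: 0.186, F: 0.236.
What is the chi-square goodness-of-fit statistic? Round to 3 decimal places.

Expected counts E_i = n·p_i: 91×0.176 = 16.016, 91×0.190 = 17.29, 91×0.212 = 19.292, 91×0.186 = 16.926, 91×0.236 = 21.476.
cat         O        E   (O−E)²/E
A          16   16.016     0.0000
B          25    17.29     3.4381
C          11   19.292     3.5640
D          19   16.926     0.2541
F          20   21.476     0.1014
Sum = 7.358

7.358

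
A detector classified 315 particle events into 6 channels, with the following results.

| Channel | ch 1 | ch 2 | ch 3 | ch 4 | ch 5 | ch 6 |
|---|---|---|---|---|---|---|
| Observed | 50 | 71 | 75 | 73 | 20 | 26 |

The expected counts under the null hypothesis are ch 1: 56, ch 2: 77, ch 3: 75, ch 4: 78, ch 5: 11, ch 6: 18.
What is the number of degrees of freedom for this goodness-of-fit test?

5

There are k = 6 categories and no parameters were estimated from the data, so df = 6 − 1 = 5.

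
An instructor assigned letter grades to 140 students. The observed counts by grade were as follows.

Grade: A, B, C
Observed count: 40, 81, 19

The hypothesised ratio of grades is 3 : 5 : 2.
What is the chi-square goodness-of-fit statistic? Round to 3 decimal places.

Ratio total = 10. Expected counts: 140×3/10 = 42, 140×5/10 = 70, 140×2/10 = 28.
χ² = (40−42)²/42 + (81−70)²/70 + (19−28)²/28
   = 0.0952 + 1.7286 + 2.8929
Sum = 4.717

4.717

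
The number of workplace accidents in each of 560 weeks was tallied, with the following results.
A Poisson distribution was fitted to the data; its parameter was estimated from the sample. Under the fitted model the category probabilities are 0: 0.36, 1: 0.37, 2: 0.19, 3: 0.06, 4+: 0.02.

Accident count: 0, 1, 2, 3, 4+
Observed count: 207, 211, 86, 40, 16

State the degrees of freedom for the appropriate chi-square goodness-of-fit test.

There are k = 5 categories and 1 parameter estimated from the data, so df = 5 − 1 − 1 = 3.

3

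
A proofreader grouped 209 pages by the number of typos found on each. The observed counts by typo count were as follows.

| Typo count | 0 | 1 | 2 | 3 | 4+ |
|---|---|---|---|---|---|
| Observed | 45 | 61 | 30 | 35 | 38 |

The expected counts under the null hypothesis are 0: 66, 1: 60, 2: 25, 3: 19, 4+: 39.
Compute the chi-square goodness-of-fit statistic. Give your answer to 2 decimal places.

21.20

χ² = (45−66)²/66 + (61−60)²/60 + (30−25)²/25 + (35−19)²/19 + (38−39)²/39
   = 6.682 + 0.017 + 1.000 + 13.474 + 0.026
Sum = 21.20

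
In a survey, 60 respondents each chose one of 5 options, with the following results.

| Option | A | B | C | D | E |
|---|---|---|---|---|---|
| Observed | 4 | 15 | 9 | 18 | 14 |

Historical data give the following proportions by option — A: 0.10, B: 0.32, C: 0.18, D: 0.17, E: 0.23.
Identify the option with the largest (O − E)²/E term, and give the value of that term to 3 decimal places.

D, 5.965

Expected counts E_i = n·p_i: 60×0.10 = 6, 60×0.32 = 19.2, 60×0.18 = 10.8, 60×0.17 = 10.2, 60×0.23 = 13.8.
cat         O        E   (O−E)²/E
A           4        6     0.6667
B          15     19.2     0.9188
C           9     10.8     0.3000
D          18     10.2     5.9647
E          14     13.8     0.0029
The largest term is for D: 5.965.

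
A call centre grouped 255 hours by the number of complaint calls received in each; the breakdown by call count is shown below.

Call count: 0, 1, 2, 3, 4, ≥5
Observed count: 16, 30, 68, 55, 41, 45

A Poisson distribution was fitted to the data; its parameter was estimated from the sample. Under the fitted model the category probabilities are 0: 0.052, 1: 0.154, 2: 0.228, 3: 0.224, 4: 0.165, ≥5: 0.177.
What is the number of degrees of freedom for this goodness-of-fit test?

4

There are k = 6 categories and 1 parameter estimated from the data, so df = 6 − 1 − 1 = 4.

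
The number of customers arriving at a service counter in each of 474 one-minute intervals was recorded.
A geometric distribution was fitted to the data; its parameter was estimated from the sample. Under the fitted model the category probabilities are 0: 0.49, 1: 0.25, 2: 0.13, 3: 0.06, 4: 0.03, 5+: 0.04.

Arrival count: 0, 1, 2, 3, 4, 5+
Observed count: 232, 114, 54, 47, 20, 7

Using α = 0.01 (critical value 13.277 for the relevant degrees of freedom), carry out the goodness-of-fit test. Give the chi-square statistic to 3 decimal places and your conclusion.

Expected counts E_i = n·p_i: 474×0.49 = 232.26, 474×0.25 = 118.5, 474×0.13 = 61.62, 474×0.06 = 28.44, 474×0.03 = 14.22, 474×0.04 = 18.96.
0: (232 − 232.26)²/232.26 = 0.0676/232.26 = 0.0003
1: (114 − 118.5)²/118.5 = 20.25/118.5 = 0.1709
2: (54 − 61.62)²/61.62 = 58.0644/61.62 = 0.9423
3: (47 − 28.44)²/28.44 = 344.4736/28.44 = 12.1123
4: (20 − 14.22)²/14.22 = 33.4084/14.22 = 2.3494
5+: (7 − 18.96)²/18.96 = 143.0416/18.96 = 7.5444
Sum = 23.120
df = 4. Since 23.120 > 13.277, we reject H₀.

23.120; reject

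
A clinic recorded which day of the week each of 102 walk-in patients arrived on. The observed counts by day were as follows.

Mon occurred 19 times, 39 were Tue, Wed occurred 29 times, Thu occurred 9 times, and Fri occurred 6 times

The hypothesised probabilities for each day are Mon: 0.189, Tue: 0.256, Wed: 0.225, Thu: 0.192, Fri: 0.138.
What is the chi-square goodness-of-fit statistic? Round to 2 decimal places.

Expected counts E_i = n·p_i: 102×0.189 = 19.278, 102×0.256 = 26.112, 102×0.225 = 22.95, 102×0.192 = 19.584, 102×0.138 = 14.076.
Mon: (19 − 19.278)²/19.278 = 0.077284/19.278 = 0.004
Tue: (39 − 26.112)²/26.112 = 166.100544/26.112 = 6.361
Wed: (29 − 22.95)²/22.95 = 36.6025/22.95 = 1.595
Thu: (9 − 19.584)²/19.584 = 112.021056/19.584 = 5.720
Fri: (6 − 14.076)²/14.076 = 65.221776/14.076 = 4.634
Sum = 18.31

18.31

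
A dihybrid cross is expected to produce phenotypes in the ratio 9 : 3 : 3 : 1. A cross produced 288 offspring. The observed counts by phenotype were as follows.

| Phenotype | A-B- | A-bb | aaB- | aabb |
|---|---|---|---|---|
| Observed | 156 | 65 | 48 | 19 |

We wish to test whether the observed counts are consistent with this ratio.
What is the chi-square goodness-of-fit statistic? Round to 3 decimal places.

Ratio total = 16. Expected counts: 288×9/16 = 162, 288×3/16 = 54, 288×3/16 = 54, 288×1/16 = 18.
A-B-: (156 − 162)²/162 = 36/162 = 0.2222
A-bb: (65 − 54)²/54 = 121/54 = 2.2407
aaB-: (48 − 54)²/54 = 36/54 = 0.6667
aabb: (19 − 18)²/18 = 1/18 = 0.0556
Sum = 3.185

3.185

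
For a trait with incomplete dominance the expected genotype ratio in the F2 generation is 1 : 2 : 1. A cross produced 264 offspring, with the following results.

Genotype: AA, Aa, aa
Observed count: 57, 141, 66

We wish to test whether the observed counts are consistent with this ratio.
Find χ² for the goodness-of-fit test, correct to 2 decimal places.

Ratio total = 4. Expected counts: 264×1/4 = 66, 264×2/4 = 132, 264×1/4 = 66.
cat         O        E   (O−E)²/E
AA         57       66      1.227
Aa        141      132      0.614
aa         66       66      0.000
Sum = 1.84

1.84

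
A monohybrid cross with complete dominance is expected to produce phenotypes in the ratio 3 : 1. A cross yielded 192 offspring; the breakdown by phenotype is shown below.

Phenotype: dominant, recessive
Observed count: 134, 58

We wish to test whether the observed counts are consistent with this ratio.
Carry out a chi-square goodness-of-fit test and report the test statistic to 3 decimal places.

Ratio total = 4. Expected counts: 192×3/4 = 144, 192×1/4 = 48.
χ² = (134−144)²/144 + (58−48)²/48
   = 0.6944 + 2.0833
Sum = 2.778

2.778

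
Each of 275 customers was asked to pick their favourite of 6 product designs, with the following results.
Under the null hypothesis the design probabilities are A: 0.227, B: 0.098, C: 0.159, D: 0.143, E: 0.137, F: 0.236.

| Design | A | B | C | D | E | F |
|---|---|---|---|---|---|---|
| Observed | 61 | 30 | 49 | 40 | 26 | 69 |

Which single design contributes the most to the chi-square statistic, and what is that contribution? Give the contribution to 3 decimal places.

Expected counts E_i = n·p_i: 275×0.227 = 62.425, 275×0.098 = 26.95, 275×0.159 = 43.725, 275×0.143 = 39.325, 275×0.137 = 37.675, 275×0.236 = 64.9.
A: (61 − 62.425)²/62.425 = 2.030625/62.425 = 0.0325
B: (30 − 26.95)²/26.95 = 9.3025/26.95 = 0.3452
C: (49 − 43.725)²/43.725 = 27.825625/43.725 = 0.6364
D: (40 − 39.325)²/39.325 = 0.455625/39.325 = 0.0116
E: (26 − 37.675)²/37.675 = 136.305625/37.675 = 3.6179
F: (69 − 64.9)²/64.9 = 16.81/64.9 = 0.2590
The largest term is for E: 3.618.

E, 3.618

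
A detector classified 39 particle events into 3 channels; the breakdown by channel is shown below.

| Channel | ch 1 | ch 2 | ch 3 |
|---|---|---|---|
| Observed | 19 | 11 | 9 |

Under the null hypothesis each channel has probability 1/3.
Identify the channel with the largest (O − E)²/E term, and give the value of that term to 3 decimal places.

Expected count for each of the 3 categories: 39/3 = 13.
ch 1: (19 − 13)²/13 = 36/13 = 2.7692
ch 2: (11 − 13)²/13 = 4/13 = 0.3077
ch 3: (9 − 13)²/13 = 16/13 = 1.2308
The largest term is for ch 1: 2.769.

ch 1, 2.769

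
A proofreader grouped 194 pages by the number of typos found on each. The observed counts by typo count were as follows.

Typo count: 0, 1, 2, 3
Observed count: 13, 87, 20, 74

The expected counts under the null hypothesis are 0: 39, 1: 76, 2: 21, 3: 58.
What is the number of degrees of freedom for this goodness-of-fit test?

There are k = 4 categories and no parameters were estimated from the data, so df = 4 − 1 = 3.

3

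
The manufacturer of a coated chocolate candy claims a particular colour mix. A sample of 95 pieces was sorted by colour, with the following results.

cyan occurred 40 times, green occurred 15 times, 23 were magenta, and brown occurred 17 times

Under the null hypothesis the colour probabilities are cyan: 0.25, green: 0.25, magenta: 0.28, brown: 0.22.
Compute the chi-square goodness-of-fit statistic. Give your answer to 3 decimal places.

15.557

Expected counts E_i = n·p_i: 95×0.25 = 23.75, 95×0.25 = 23.75, 95×0.28 = 26.6, 95×0.22 = 20.9.
χ² = (40−23.75)²/23.75 + (15−23.75)²/23.75 + (23−26.6)²/26.6 + (17−20.9)²/20.9
   = 11.1184 + 3.2237 + 0.4872 + 0.7278
Sum = 15.557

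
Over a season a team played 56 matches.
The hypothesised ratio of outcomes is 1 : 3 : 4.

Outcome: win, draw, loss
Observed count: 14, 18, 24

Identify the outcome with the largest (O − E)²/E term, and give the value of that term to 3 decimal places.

win, 7.000

Ratio total = 8. Expected counts: 56×1/8 = 7, 56×3/8 = 21, 56×4/8 = 28.
χ² = (14−7)²/7 + (18−21)²/21 + (24−28)²/28
   = 7.0000 + 0.4286 + 0.5714
The largest term is for win: 7.000.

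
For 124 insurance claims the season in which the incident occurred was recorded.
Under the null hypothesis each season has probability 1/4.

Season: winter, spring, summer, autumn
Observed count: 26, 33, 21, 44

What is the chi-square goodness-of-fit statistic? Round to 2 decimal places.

9.61

Under H₀ each category has probability 1/4, so each expected count is 124/4 = 31.
winter: (26 − 31)²/31 = 25/31 = 0.806
spring: (33 − 31)²/31 = 4/31 = 0.129
summer: (21 − 31)²/31 = 100/31 = 3.226
autumn: (44 − 31)²/31 = 169/31 = 5.452
Sum = 9.61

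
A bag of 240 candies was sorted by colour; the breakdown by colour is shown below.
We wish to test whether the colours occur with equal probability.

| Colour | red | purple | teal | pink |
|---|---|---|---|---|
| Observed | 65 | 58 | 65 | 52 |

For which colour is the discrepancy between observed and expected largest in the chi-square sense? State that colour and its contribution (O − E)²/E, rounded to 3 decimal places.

Under H₀ each category has probability 1/4, so each expected count is 240/4 = 60.
cat         O        E   (O−E)²/E
red        65       60     0.4167
purple     58       60     0.0667
teal       65       60     0.4167
pink       52       60     1.0667
The largest term is for pink: 1.067.

pink, 1.067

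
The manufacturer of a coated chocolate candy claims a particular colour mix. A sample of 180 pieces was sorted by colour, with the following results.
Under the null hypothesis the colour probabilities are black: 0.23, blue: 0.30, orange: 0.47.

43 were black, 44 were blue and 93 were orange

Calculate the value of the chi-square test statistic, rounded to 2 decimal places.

Expected counts E_i = n·p_i: 180×0.23 = 41.4, 180×0.30 = 54, 180×0.47 = 84.6.
black: (43 − 41.4)²/41.4 = 2.56/41.4 = 0.062
blue: (44 − 54)²/54 = 100/54 = 1.852
orange: (93 − 84.6)²/84.6 = 70.56/84.6 = 0.834
Sum = 2.75

2.75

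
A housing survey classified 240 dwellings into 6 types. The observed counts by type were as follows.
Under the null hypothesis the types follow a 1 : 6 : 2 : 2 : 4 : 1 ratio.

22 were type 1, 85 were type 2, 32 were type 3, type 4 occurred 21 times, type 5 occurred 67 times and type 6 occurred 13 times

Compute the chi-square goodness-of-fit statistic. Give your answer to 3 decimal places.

7.461

Ratio total = 16. Expected counts: 240×1/16 = 15, 240×6/16 = 90, 240×2/16 = 30, 240×2/16 = 30, 240×4/16 = 60, 240×1/16 = 15.
cat         O        E   (O−E)²/E
type 1     22       15     3.2667
type 2     85       90     0.2778
type 3     32       30     0.1333
type 4     21       30     2.7000
type 5     67       60     0.8167
type 6     13       15     0.2667
Sum = 7.461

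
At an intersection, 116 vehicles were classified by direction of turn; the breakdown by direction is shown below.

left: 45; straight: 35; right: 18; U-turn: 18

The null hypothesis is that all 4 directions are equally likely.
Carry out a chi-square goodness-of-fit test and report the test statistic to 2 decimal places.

Under H₀ each category has probability 1/4, so each expected count is 116/4 = 29.
χ² = (45−29)²/29 + (35−29)²/29 + (18−29)²/29 + (18−29)²/29
   = 8.828 + 1.241 + 4.172 + 4.172
Sum = 18.41

18.41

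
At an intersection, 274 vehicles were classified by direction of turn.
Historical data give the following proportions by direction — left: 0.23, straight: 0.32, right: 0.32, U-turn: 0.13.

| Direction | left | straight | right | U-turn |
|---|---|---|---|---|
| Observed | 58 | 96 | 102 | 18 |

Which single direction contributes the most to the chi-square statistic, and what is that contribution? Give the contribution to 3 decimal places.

U-turn, 8.716

Expected counts E_i = n·p_i: 274×0.23 = 63.02, 274×0.32 = 87.68, 274×0.32 = 87.68, 274×0.13 = 35.62.
χ² = (58−63.02)²/63.02 + (96−87.68)²/87.68 + (102−87.68)²/87.68 + (18−35.62)²/35.62
   = 0.3999 + 0.7895 + 2.3388 + 8.7160
The largest term is for U-turn: 8.716.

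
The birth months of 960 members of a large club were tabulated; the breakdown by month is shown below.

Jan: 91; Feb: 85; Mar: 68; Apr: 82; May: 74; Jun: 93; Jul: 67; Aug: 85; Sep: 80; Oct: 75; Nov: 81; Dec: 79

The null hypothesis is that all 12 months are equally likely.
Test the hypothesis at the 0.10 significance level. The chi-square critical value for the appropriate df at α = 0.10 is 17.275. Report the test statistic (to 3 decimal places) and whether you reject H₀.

Under H₀ each category has probability 1/12, so each expected count is 960/12 = 80.
χ² = (91−80)²/80 + (85−80)²/80 + (68−80)²/80 + (82−80)²/80 + (74−80)²/80 + (93−80)²/80 + (67−80)²/80 + (85−80)²/80 + (80−80)²/80 + (75−80)²/80 + (81−80)²/80 + (79−80)²/80
   = 1.5125 + 0.3125 + 1.8000 + 0.0500 + 0.4500 + 2.1125 + 2.1125 + 0.3125 + 0.0000 + 0.3125 + 0.0125 + 0.0125
Sum = 9.000
df = 11. Since 9.000 < 17.275, we do not reject H₀.

9.000; do not reject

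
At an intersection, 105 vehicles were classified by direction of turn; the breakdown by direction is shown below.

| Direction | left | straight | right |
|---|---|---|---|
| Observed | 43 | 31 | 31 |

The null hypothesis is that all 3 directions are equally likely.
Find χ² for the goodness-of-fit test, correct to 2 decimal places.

2.74

Under H₀ each category has probability 1/3, so each expected count is 105/3 = 35.
χ² = (43−35)²/35 + (31−35)²/35 + (31−35)²/35
   = 1.829 + 0.457 + 0.457
Sum = 2.74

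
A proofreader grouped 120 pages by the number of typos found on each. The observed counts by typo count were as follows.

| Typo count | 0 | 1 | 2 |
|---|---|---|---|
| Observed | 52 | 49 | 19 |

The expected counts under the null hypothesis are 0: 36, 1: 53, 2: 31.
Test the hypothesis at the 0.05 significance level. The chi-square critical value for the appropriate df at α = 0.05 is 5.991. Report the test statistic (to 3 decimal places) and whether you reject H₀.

χ² = (52−36)²/36 + (49−53)²/53 + (19−31)²/31
   = 7.1111 + 0.3019 + 4.6452
Sum = 12.058
df = 2. Since 12.058 > 5.991, we reject H₀.

12.058; reject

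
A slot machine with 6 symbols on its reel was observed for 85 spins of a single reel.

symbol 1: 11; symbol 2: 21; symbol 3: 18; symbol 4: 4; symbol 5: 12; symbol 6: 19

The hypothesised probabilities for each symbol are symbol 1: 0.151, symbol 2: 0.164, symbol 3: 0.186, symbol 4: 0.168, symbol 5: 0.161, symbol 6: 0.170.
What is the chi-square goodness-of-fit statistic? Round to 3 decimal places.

13.182

Expected counts E_i = n·p_i: 85×0.151 = 12.835, 85×0.164 = 13.94, 85×0.186 = 15.81, 85×0.168 = 14.28, 85×0.161 = 13.685, 85×0.170 = 14.45.
χ² = (11−12.835)²/12.835 + (21−13.94)²/13.94 + (18−15.81)²/15.81 + (4−14.28)²/14.28 + (12−13.685)²/13.685 + (19−14.45)²/14.45
   = 0.2623 + 3.5756 + 0.3034 + 7.4004 + 0.2075 + 1.4327
Sum = 13.182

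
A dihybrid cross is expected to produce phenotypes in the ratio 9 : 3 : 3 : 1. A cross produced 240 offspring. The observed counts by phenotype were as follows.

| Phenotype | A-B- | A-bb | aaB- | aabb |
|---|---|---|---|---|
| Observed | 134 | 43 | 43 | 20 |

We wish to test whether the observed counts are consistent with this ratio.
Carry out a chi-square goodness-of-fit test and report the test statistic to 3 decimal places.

1.852

Ratio total = 16. Expected counts: 240×9/16 = 135, 240×3/16 = 45, 240×3/16 = 45, 240×1/16 = 15.
cat         O        E   (O−E)²/E
A-B-      134      135     0.0074
A-bb       43       45     0.0889
aaB-       43       45     0.0889
aabb       20       15     1.6667
Sum = 1.852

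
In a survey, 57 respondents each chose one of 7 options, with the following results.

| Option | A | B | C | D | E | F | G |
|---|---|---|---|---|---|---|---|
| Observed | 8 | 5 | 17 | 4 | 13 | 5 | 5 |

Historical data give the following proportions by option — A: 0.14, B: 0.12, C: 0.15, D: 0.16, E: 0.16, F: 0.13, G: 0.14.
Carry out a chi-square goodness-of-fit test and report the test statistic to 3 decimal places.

15.268

Expected counts E_i = n·p_i: 57×0.14 = 7.98, 57×0.12 = 6.84, 57×0.15 = 8.55, 57×0.16 = 9.12, 57×0.16 = 9.12, 57×0.13 = 7.41, 57×0.14 = 7.98.
A: (8 − 7.98)²/7.98 = 0.0004/7.98 = 0.0001
B: (5 − 6.84)²/6.84 = 3.3856/6.84 = 0.4950
C: (17 − 8.55)²/8.55 = 71.4025/8.55 = 8.3512
D: (4 − 9.12)²/9.12 = 26.2144/9.12 = 2.8744
E: (13 − 9.12)²/9.12 = 15.0544/9.12 = 1.6507
F: (5 − 7.41)²/7.41 = 5.8081/7.41 = 0.7838
G: (5 − 7.98)²/7.98 = 8.8804/7.98 = 1.1128
Sum = 15.268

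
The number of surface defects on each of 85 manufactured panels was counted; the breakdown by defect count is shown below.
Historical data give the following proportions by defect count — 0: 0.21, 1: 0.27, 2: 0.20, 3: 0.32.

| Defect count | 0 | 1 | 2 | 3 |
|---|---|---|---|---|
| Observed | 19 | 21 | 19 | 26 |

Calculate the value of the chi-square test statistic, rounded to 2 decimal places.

Expected counts E_i = n·p_i: 85×0.21 = 17.85, 85×0.27 = 22.95, 85×0.20 = 17, 85×0.32 = 27.2.
χ² = (19−17.85)²/17.85 + (21−22.95)²/22.95 + (19−17)²/17 + (26−27.2)²/27.2
   = 0.074 + 0.166 + 0.235 + 0.053
Sum = 0.53

0.53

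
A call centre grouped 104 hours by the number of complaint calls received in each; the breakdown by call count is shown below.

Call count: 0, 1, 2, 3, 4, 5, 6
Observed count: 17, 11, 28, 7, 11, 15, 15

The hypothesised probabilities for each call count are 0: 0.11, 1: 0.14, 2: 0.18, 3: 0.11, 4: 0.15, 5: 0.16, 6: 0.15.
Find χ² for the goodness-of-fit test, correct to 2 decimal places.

Expected counts E_i = n·p_i: 104×0.11 = 11.44, 104×0.14 = 14.56, 104×0.18 = 18.72, 104×0.11 = 11.44, 104×0.15 = 15.6, 104×0.16 = 16.64, 104×0.15 = 15.6.
cat         O        E   (O−E)²/E
0          17    11.44      2.702
1          11    14.56      0.870
2          28    18.72      4.600
3           7    11.44      1.723
4          11     15.6      1.356
5          15    16.64      0.162
6          15     15.6      0.023
Sum = 11.44

11.44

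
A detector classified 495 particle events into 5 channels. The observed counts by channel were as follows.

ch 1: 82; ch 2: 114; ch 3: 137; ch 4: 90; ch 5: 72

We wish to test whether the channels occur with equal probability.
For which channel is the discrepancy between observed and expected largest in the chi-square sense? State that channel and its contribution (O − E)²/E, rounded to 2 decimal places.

ch 3, 14.59

Expected count for each of the 5 categories: 495/5 = 99.
χ² = (82−99)²/99 + (114−99)²/99 + (137−99)²/99 + (90−99)²/99 + (72−99)²/99
   = 2.919 + 2.273 + 14.586 + 0.818 + 7.364
The largest term is for ch 3: 14.59.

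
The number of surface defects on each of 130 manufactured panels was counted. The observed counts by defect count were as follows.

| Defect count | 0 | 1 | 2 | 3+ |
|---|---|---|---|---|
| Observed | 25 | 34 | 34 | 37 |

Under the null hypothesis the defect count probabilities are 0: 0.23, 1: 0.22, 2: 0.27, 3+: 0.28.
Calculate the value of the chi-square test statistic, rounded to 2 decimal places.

Expected counts E_i = n·p_i: 130×0.23 = 29.9, 130×0.22 = 28.6, 130×0.27 = 35.1, 130×0.28 = 36.4.
χ² = (25−29.9)²/29.9 + (34−28.6)²/28.6 + (34−35.1)²/35.1 + (37−36.4)²/36.4
   = 0.803 + 1.020 + 0.034 + 0.010
Sum = 1.87

1.87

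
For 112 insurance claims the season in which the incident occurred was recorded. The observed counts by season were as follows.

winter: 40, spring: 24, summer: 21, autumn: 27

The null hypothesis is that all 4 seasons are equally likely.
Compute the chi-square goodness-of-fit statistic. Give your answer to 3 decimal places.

Expected count for each of the 4 categories: 112/4 = 28.
χ² = (40−28)²/28 + (24−28)²/28 + (21−28)²/28 + (27−28)²/28
   = 5.1429 + 0.5714 + 1.7500 + 0.0357
Sum = 7.500

7.500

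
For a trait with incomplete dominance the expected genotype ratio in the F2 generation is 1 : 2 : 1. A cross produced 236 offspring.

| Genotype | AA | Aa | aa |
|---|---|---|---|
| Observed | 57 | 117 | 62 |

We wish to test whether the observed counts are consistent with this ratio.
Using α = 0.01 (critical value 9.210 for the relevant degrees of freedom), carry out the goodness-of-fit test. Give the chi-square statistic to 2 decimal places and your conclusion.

0.23; do not reject

Ratio total = 4. Expected counts: 236×1/4 = 59, 236×2/4 = 118, 236×1/4 = 59.
AA: (57 − 59)²/59 = 4/59 = 0.068
Aa: (117 − 118)²/118 = 1/118 = 0.008
aa: (62 − 59)²/59 = 9/59 = 0.153
Sum = 0.23
df = 2. Since 0.23 < 9.210, we do not reject H₀.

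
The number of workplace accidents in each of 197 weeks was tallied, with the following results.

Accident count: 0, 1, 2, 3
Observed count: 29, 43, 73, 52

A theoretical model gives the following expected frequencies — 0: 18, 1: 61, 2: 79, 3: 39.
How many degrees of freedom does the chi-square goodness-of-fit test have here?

3

There are k = 4 categories and no parameters were estimated from the data, so df = 4 − 1 = 3.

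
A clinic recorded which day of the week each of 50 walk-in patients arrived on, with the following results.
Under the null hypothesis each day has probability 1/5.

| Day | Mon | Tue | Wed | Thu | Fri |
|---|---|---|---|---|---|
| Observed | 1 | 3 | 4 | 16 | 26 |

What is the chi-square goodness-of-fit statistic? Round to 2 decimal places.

Under H₀ each category has probability 1/5, so each expected count is 50/5 = 10.
cat         O        E   (O−E)²/E
Mon         1       10      8.100
Tue         3       10      4.900
Wed         4       10      3.600
Thu        16       10      3.600
Fri        26       10     25.600
Sum = 45.80

45.80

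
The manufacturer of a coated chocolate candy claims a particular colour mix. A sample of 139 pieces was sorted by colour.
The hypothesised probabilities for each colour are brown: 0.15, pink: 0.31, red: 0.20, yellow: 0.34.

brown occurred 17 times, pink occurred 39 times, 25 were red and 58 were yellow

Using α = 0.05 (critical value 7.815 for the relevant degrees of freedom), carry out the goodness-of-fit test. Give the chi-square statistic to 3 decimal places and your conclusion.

Expected counts E_i = n·p_i: 139×0.15 = 20.85, 139×0.31 = 43.09, 139×0.20 = 27.8, 139×0.34 = 47.26.
cat         O        E   (O−E)²/E
brown      17    20.85     0.7109
pink       39    43.09     0.3882
red        25     27.8     0.2820
yellow     58    47.26     2.4407
Sum = 3.822
df = 3. Since 3.822 < 7.815, we do not reject H₀.

3.822; do not reject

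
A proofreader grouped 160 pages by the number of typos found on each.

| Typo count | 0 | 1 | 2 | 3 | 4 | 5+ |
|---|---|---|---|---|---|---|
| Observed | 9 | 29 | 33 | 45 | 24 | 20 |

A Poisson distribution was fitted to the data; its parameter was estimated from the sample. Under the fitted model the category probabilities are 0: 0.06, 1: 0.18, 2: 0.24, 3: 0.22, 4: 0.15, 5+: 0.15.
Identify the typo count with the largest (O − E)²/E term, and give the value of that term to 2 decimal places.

3, 2.73

Expected counts E_i = n·p_i: 160×0.06 = 9.6, 160×0.18 = 28.8, 160×0.24 = 38.4, 160×0.22 = 35.2, 160×0.15 = 24, 160×0.15 = 24.
cat         O        E   (O−E)²/E
0           9      9.6      0.038
1          29     28.8      0.001
2          33     38.4      0.759
3          45     35.2      2.728
4          24       24      0.000
5+         20       24      0.667
The largest term is for 3: 2.73.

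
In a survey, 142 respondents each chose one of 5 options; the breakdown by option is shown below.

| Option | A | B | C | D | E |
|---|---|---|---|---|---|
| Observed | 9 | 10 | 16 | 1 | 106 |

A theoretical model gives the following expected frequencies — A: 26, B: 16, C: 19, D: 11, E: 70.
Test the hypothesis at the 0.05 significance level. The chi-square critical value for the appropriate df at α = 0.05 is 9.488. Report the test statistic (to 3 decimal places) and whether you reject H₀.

41.444; reject

χ² = (9−26)²/26 + (10−16)²/16 + (16−19)²/19 + (1−11)²/11 + (106−70)²/70
   = 11.1154 + 2.2500 + 0.4737 + 9.0909 + 18.5143
Sum = 41.444
df = 4. Since 41.444 > 9.488, we reject H₀.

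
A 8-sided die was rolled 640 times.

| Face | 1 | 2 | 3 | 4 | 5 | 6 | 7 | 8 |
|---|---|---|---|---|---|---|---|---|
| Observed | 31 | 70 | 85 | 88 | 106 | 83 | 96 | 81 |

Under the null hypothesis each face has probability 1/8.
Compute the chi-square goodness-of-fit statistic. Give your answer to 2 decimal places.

Expected count for each of the 8 categories: 640/8 = 80.
cat         O        E   (O−E)²/E
1          31       80     30.013
2          70       80      1.250
3          85       80      0.313
4          88       80      0.800
5         106       80      8.450
6          83       80      0.113
7          96       80      3.200
8          81       80      0.013
Sum = 44.15

44.15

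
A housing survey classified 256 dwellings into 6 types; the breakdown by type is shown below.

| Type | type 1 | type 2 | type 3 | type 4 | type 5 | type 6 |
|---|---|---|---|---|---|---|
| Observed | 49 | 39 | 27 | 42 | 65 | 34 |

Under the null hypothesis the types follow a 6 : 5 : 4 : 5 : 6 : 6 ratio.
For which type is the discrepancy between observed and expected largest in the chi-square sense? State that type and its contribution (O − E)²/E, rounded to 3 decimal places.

type 5, 6.021

Ratio total = 32. Expected counts: 256×6/32 = 48, 256×5/32 = 40, 256×4/32 = 32, 256×5/32 = 40, 256×6/32 = 48, 256×6/32 = 48.
cat         O        E   (O−E)²/E
type 1     49       48     0.0208
type 2     39       40     0.0250
type 3     27       32     0.7813
type 4     42       40     0.1000
type 5     65       48     6.0208
type 6     34       48     4.0833
The largest term is for type 5: 6.021.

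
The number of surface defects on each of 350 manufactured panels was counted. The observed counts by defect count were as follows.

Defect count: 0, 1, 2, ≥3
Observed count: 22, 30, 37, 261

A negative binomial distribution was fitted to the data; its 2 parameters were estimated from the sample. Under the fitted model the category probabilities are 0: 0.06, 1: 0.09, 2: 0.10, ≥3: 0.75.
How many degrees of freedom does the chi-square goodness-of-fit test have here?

There are k = 4 categories and 2 parameters estimated from the data, so df = 4 − 1 − 2 = 1.

1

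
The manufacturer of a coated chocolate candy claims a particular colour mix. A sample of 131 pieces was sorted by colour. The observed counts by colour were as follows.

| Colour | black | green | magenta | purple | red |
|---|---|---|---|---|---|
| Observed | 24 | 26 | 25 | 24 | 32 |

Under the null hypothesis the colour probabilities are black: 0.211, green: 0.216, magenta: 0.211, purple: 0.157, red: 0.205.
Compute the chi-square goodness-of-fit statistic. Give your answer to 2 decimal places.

Expected counts E_i = n·p_i: 131×0.211 = 27.641, 131×0.216 = 28.296, 131×0.211 = 27.641, 131×0.157 = 20.567, 131×0.205 = 26.855.
cat          O        E   (O−E)²/E
black       24   27.641      0.480
green       26   28.296      0.186
magenta     25   27.641      0.252
purple      24   20.567      0.573
red         32   26.855      0.986
Sum = 2.48

2.48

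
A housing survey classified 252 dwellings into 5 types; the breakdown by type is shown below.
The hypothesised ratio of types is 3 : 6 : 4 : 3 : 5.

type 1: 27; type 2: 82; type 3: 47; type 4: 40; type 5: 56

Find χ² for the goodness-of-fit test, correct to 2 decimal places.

Ratio total = 21. Expected counts: 252×3/21 = 36, 252×6/21 = 72, 252×4/21 = 48, 252×3/21 = 36, 252×5/21 = 60.
χ² = (27−36)²/36 + (82−72)²/72 + (47−48)²/48 + (40−36)²/36 + (56−60)²/60
   = 2.250 + 1.389 + 0.021 + 0.444 + 0.267
Sum = 4.37

4.37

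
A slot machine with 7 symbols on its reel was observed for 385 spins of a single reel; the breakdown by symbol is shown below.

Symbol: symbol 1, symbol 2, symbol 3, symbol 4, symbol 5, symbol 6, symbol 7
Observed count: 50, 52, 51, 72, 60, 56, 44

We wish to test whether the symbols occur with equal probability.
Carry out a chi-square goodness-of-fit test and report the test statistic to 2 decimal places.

8.84

Under H₀ each category has probability 1/7, so each expected count is 385/7 = 55.
χ² = (50−55)²/55 + (52−55)²/55 + (51−55)²/55 + (72−55)²/55 + (60−55)²/55 + (56−55)²/55 + (44−55)²/55
   = 0.455 + 0.164 + 0.291 + 5.255 + 0.455 + 0.018 + 2.200
Sum = 8.84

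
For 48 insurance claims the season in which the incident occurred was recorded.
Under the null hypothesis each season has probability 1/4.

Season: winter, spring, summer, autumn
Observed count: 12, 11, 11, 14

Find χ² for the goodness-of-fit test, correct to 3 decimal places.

0.500

Expected count for each of the 4 categories: 48/4 = 12.
χ² = (12−12)²/12 + (11−12)²/12 + (11−12)²/12 + (14−12)²/12
   = 0.0000 + 0.0833 + 0.0833 + 0.3333
Sum = 0.500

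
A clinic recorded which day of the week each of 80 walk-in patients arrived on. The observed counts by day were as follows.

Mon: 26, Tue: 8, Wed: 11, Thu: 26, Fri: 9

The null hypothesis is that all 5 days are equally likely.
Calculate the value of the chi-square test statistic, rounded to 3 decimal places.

21.125

Under H₀ each category has probability 1/5, so each expected count is 80/5 = 16.
cat         O        E   (O−E)²/E
Mon        26       16     6.2500
Tue         8       16     4.0000
Wed        11       16     1.5625
Thu        26       16     6.2500
Fri         9       16     3.0625
Sum = 21.125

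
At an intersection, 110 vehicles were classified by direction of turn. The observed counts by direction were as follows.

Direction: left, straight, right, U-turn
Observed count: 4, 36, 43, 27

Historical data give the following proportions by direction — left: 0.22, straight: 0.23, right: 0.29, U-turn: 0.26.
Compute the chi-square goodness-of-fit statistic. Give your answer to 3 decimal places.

Expected counts E_i = n·p_i: 110×0.22 = 24.2, 110×0.23 = 25.3, 110×0.29 = 31.9, 110×0.26 = 28.6.
left: (4 − 24.2)²/24.2 = 408.04/24.2 = 16.8612
straight: (36 − 25.3)²/25.3 = 114.49/25.3 = 4.5253
right: (43 − 31.9)²/31.9 = 123.21/31.9 = 3.8624
U-turn: (27 − 28.6)²/28.6 = 2.56/28.6 = 0.0895
Sum = 25.338

25.338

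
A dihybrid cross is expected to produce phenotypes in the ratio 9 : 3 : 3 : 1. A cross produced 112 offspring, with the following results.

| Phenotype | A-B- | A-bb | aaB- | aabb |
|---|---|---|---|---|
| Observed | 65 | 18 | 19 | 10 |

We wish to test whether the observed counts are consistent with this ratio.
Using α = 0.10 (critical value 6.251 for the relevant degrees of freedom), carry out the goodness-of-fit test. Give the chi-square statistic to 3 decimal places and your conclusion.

1.968; do not reject

Ratio total = 16. Expected counts: 112×9/16 = 63, 112×3/16 = 21, 112×3/16 = 21, 112×1/16 = 7.
A-B-: (65 − 63)²/63 = 4/63 = 0.0635
A-bb: (18 − 21)²/21 = 9/21 = 0.4286
aaB-: (19 − 21)²/21 = 4/21 = 0.1905
aabb: (10 − 7)²/7 = 9/7 = 1.2857
Sum = 1.968
df = 3. Since 1.968 < 6.251, we do not reject H₀.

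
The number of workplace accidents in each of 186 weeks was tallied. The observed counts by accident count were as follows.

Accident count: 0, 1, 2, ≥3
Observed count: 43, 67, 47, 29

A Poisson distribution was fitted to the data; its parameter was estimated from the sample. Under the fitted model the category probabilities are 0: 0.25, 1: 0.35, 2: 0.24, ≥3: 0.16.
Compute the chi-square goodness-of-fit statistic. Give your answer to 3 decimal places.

Expected counts E_i = n·p_i: 186×0.25 = 46.5, 186×0.35 = 65.1, 186×0.24 = 44.64, 186×0.16 = 29.76.
χ² = (43−46.5)²/46.5 + (67−65.1)²/65.1 + (47−44.64)²/44.64 + (29−29.76)²/29.76
   = 0.2634 + 0.0555 + 0.1248 + 0.0194
Sum = 0.463

0.463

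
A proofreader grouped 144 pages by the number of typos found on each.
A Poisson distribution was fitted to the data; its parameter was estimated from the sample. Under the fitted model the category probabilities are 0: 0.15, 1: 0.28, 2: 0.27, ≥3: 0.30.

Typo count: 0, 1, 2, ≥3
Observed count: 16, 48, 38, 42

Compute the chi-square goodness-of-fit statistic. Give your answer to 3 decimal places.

2.968

Expected counts E_i = n·p_i: 144×0.15 = 21.6, 144×0.28 = 40.32, 144×0.27 = 38.88, 144×0.30 = 43.2.
cat         O        E   (O−E)²/E
0          16     21.6     1.4519
1          48    40.32     1.4629
2          38    38.88     0.0199
≥3         42     43.2     0.0333
Sum = 2.968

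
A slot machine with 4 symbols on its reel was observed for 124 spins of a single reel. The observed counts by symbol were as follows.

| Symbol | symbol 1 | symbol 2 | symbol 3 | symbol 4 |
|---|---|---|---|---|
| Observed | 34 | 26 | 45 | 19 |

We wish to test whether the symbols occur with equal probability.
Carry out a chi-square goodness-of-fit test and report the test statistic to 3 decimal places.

Under H₀ each category has probability 1/4, so each expected count is 124/4 = 31.
cat           O        E   (O−E)²/E
symbol 1     34       31     0.2903
symbol 2     26       31     0.8065
symbol 3     45       31     6.3226
symbol 4     19       31     4.6452
Sum = 12.065

12.065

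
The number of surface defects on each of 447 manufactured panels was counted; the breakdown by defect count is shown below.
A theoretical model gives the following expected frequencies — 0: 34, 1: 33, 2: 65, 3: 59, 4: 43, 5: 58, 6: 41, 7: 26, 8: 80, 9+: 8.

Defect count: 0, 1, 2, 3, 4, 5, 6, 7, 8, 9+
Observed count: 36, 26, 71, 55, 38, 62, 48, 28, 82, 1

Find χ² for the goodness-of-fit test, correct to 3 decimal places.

10.809

0: (36 − 34)²/34 = 4/34 = 0.1176
1: (26 − 33)²/33 = 49/33 = 1.4848
2: (71 − 65)²/65 = 36/65 = 0.5538
3: (55 − 59)²/59 = 16/59 = 0.2712
4: (38 − 43)²/43 = 25/43 = 0.5814
5: (62 − 58)²/58 = 16/58 = 0.2759
6: (48 − 41)²/41 = 49/41 = 1.1951
7: (28 − 26)²/26 = 4/26 = 0.1538
8: (82 − 80)²/80 = 4/80 = 0.0500
9+: (1 − 8)²/8 = 49/8 = 6.1250
Sum = 10.809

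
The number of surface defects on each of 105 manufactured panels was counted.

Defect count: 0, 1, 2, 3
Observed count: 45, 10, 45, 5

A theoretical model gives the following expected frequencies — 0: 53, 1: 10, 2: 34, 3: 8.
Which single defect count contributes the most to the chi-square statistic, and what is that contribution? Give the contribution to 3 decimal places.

χ² = (45−53)²/53 + (10−10)²/10 + (45−34)²/34 + (5−8)²/8
   = 1.2075 + 0.0000 + 3.5588 + 1.1250
The largest term is for 2: 3.559.

2, 3.559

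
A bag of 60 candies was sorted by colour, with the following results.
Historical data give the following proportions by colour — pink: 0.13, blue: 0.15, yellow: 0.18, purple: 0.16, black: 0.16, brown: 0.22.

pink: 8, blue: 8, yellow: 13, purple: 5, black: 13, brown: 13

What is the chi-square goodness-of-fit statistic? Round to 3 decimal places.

3.976

Expected counts E_i = n·p_i: 60×0.13 = 7.8, 60×0.15 = 9, 60×0.18 = 10.8, 60×0.16 = 9.6, 60×0.16 = 9.6, 60×0.22 = 13.2.
pink: (8 − 7.8)²/7.8 = 0.04/7.8 = 0.0051
blue: (8 − 9)²/9 = 1/9 = 0.1111
yellow: (13 − 10.8)²/10.8 = 4.84/10.8 = 0.4481
purple: (5 − 9.6)²/9.6 = 21.16/9.6 = 2.2042
black: (13 − 9.6)²/9.6 = 11.56/9.6 = 1.2042
brown: (13 − 13.2)²/13.2 = 0.04/13.2 = 0.0030
Sum = 3.976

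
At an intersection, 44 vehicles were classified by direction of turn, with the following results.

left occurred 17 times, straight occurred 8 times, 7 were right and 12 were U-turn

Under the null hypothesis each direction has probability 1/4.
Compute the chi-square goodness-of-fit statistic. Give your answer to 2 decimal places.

5.64

Expected count for each of the 4 categories: 44/4 = 11.
left: (17 − 11)²/11 = 36/11 = 3.273
straight: (8 − 11)²/11 = 9/11 = 0.818
right: (7 − 11)²/11 = 16/11 = 1.455
U-turn: (12 − 11)²/11 = 1/11 = 0.091
Sum = 5.64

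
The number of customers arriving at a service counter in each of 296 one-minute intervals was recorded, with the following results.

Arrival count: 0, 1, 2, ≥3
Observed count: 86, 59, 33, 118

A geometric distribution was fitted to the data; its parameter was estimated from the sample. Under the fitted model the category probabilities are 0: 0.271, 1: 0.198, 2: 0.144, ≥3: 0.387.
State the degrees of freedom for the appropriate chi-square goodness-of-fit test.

2

There are k = 4 categories and 1 parameter estimated from the data, so df = 4 − 1 − 1 = 2.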